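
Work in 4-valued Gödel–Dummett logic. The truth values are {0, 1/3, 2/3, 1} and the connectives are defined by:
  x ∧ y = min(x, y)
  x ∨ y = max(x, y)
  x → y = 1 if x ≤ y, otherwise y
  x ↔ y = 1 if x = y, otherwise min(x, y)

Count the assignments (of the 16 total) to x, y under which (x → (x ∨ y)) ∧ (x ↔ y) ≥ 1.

x = 0, y = 0 ↦ 1  ≥
x = 0, y = 1/3 ↦ 0  <
x = 0, y = 2/3 ↦ 0  <
x = 0, y = 1 ↦ 0  <
x = 1/3, y = 0 ↦ 0  <
x = 1/3, y = 1/3 ↦ 1  ≥
x = 1/3, y = 2/3 ↦ 1/3  <
x = 1/3, y = 1 ↦ 1/3  <
x = 2/3, y = 0 ↦ 0  <
x = 2/3, y = 1/3 ↦ 1/3  <
x = 2/3, y = 2/3 ↦ 1  ≥
x = 2/3, y = 1 ↦ 2/3  <
x = 1, y = 0 ↦ 0  <
x = 1, y = 1/3 ↦ 1/3  <
x = 1, y = 2/3 ↦ 2/3  <
x = 1, y = 1 ↦ 1  ≥
So 4 of the 16 assignments meet the threshold.

4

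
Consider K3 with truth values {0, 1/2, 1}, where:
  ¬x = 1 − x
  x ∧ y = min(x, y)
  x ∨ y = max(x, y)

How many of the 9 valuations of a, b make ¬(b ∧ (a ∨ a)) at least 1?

5

a = 0, b = 0 ↦ 1  ≥
a = 0, b = 1/2 ↦ 1  ≥
a = 0, b = 1 ↦ 1  ≥
a = 1/2, b = 0 ↦ 1  ≥
a = 1/2, b = 1/2 ↦ 1/2  <
a = 1/2, b = 1 ↦ 1/2  <
a = 1, b = 0 ↦ 1  ≥
a = 1, b = 1/2 ↦ 1/2  <
a = 1, b = 1 ↦ 0  <
So 5 of the 9 assignments meet the threshold.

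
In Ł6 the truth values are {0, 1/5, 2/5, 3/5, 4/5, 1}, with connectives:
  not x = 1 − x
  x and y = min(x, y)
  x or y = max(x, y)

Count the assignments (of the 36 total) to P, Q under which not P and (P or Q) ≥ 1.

value 1: 1 assignment (counts)
value 4/5: 3 assignments
value 3/5: 5 assignments
value 2/5: 11 assignments
value 1/5: 9 assignments
value 0: 7 assignments
So 1 of the 36 assignments meets the threshold.

1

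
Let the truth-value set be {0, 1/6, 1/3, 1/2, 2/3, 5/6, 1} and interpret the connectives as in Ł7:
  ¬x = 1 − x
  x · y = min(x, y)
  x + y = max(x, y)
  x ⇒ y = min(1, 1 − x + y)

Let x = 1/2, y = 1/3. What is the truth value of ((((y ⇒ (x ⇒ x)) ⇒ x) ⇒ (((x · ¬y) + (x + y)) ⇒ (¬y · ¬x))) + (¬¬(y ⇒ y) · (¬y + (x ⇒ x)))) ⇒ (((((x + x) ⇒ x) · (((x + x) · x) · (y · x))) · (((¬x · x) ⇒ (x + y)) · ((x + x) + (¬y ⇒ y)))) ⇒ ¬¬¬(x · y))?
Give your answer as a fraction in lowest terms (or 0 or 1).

1

x ⇒ x = 1/2 ⇒ 1/2 = 1
y ⇒ (x ⇒ x) = 1/3 ⇒ 1 = 1
(y ⇒ (x ⇒ x)) ⇒ x = 1 ⇒ 1/2 = 1/2
¬y = ¬1/3 = 2/3
x · ¬y = 1/2 · 2/3 = 1/2
x + y = 1/2 + 1/3 = 1/2
(x · ¬y) + (x + y) = 1/2 + 1/2 = 1/2
¬y = ¬1/3 = 2/3
¬x = ¬1/2 = 1/2
¬y · ¬x = 2/3 · 1/2 = 1/2
((x · ¬y) + (x + y)) ⇒ (¬y · ¬x) = 1/2 ⇒ 1/2 = 1
((y ⇒ (x ⇒ x)) ⇒ x) ⇒ (((x · ¬y) + (x + y)) ⇒ (¬y · ¬x)) = 1/2 ⇒ 1 = 1
y ⇒ y = 1/3 ⇒ 1/3 = 1
¬(y ⇒ y) = ¬1 = 0
¬¬(y ⇒ y) = ¬0 = 1
¬y = ¬1/3 = 2/3
x ⇒ x = 1/2 ⇒ 1/2 = 1
¬y + (x ⇒ x) = 2/3 + 1 = 1
¬¬(y ⇒ y) · (¬y + (x ⇒ x)) = 1 · 1 = 1
(((y ⇒ (x ⇒ x)) ⇒ x) ⇒ (((x · ¬y) + (x + y)) ⇒ (¬y · ¬x))) + (¬¬(y ⇒ y) · (¬y + (x ⇒ x))) = 1 + 1 = 1
x + x = 1/2 + 1/2 = 1/2
(x + x) ⇒ x = 1/2 ⇒ 1/2 = 1
x + x = 1/2 + 1/2 = 1/2
(x + x) · x = 1/2 · 1/2 = 1/2
y · x = 1/3 · 1/2 = 1/3
((x + x) · x) · (y · x) = 1/2 · 1/3 = 1/3
((x + x) ⇒ x) · (((x + x) · x) · (y · x)) = 1 · 1/3 = 1/3
¬x = ¬1/2 = 1/2
¬x · x = 1/2 · 1/2 = 1/2
x + y = 1/2 + 1/3 = 1/2
(¬x · x) ⇒ (x + y) = 1/2 ⇒ 1/2 = 1
x + x = 1/2 + 1/2 = 1/2
¬y = ¬1/3 = 2/3
¬y ⇒ y = 2/3 ⇒ 1/3 = 2/3
(x + x) + (¬y ⇒ y) = 1/2 + 2/3 = 2/3
((¬x · x) ⇒ (x + y)) · ((x + x) + (¬y ⇒ y)) = 1 · 2/3 = 2/3
(((x + x) ⇒ x) · (((x + x) · x) · (y · x))) · (((¬x · x) ⇒ (x + y)) · ((x + x) + (¬y ⇒ y))) = 1/3 · 2/3 = 1/3
x · y = 1/2 · 1/3 = 1/3
¬(x · y) = ¬1/3 = 2/3
¬¬(x · y) = ¬2/3 = 1/3
¬¬¬(x · y) = ¬1/3 = 2/3
((((x + x) ⇒ x) · (((x + x) · x) · (y · x))) · (((¬x · x) ⇒ (x + y)) · ((x + x) + (¬y ⇒ y)))) ⇒ ¬¬¬(x · y) = 1/3 ⇒ 2/3 = 1
((((y ⇒ (x ⇒ x)) ⇒ x) ⇒ (((x · ¬y) + (x + y)) ⇒ (¬y · ¬x))) + (¬¬(y ⇒ y) · (¬y + (x ⇒ x)))) ⇒ (((((x + x) ⇒ x) · (((x + x) · x) · (y · x))) · (((¬x · x) ⇒ (x + y)) · ((x + x) + (¬y ⇒ y)))) ⇒ ¬¬¬(x · y)) = 1 ⇒ 1 = 1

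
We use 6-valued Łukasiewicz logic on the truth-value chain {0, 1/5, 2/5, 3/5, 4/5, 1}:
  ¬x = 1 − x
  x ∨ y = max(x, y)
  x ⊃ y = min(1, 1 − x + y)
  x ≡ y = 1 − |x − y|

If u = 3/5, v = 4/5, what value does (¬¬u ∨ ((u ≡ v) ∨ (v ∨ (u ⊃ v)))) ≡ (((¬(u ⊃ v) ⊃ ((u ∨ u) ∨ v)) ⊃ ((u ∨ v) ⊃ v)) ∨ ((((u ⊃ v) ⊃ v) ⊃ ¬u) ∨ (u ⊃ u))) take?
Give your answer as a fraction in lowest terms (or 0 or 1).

¬u = ¬3/5 = 2/5
¬¬u = ¬2/5 = 3/5
u ≡ v = 3/5 ≡ 4/5 = 4/5
u ⊃ v = 3/5 ⊃ 4/5 = 1
v ∨ (u ⊃ v) = 4/5 ∨ 1 = 1
(u ≡ v) ∨ (v ∨ (u ⊃ v)) = 4/5 ∨ 1 = 1
¬¬u ∨ ((u ≡ v) ∨ (v ∨ (u ⊃ v))) = 3/5 ∨ 1 = 1
u ⊃ v = 3/5 ⊃ 4/5 = 1
¬(u ⊃ v) = ¬1 = 0
u ∨ u = 3/5 ∨ 3/5 = 3/5
(u ∨ u) ∨ v = 3/5 ∨ 4/5 = 4/5
¬(u ⊃ v) ⊃ ((u ∨ u) ∨ v) = 0 ⊃ 4/5 = 1
u ∨ v = 3/5 ∨ 4/5 = 4/5
(u ∨ v) ⊃ v = 4/5 ⊃ 4/5 = 1
(¬(u ⊃ v) ⊃ ((u ∨ u) ∨ v)) ⊃ ((u ∨ v) ⊃ v) = 1 ⊃ 1 = 1
u ⊃ v = 3/5 ⊃ 4/5 = 1
(u ⊃ v) ⊃ v = 1 ⊃ 4/5 = 4/5
¬u = ¬3/5 = 2/5
((u ⊃ v) ⊃ v) ⊃ ¬u = 4/5 ⊃ 2/5 = 3/5
u ⊃ u = 3/5 ⊃ 3/5 = 1
(((u ⊃ v) ⊃ v) ⊃ ¬u) ∨ (u ⊃ u) = 3/5 ∨ 1 = 1
((¬(u ⊃ v) ⊃ ((u ∨ u) ∨ v)) ⊃ ((u ∨ v) ⊃ v)) ∨ ((((u ⊃ v) ⊃ v) ⊃ ¬u) ∨ (u ⊃ u)) = 1 ∨ 1 = 1
(¬¬u ∨ ((u ≡ v) ∨ (v ∨ (u ⊃ v)))) ≡ (((¬(u ⊃ v) ⊃ ((u ∨ u) ∨ v)) ⊃ ((u ∨ v) ⊃ v)) ∨ ((((u ⊃ v) ⊃ v) ⊃ ¬u) ∨ (u ⊃ u))) = 1 ≡ 1 = 1

1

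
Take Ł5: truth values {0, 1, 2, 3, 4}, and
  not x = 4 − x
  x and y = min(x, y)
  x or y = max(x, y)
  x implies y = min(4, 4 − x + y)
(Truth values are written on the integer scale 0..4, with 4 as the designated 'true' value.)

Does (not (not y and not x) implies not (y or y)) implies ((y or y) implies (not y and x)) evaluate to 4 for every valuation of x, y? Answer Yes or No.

Counterexample: take x = 0, y = 1.
not y = not 1 = 3
not x = not 0 = 4
not y and not x = 3 and 4 = 3
not (not y and not x) = not 3 = 1
y or y = 1 or 1 = 1
not (y or y) = not 1 = 3
not (not y and not x) implies not (y or y) = 1 implies 3 = 4
y or y = 1 or 1 = 1
not y = not 1 = 3
not y and x = 3 and 0 = 0
(y or y) implies (not y and x) = 1 implies 0 = 3
(not (not y and not x) implies not (y or y)) implies ((y or y) implies (not y and x)) = 4 implies 3 = 3
This gives 3 ≠ 4.

No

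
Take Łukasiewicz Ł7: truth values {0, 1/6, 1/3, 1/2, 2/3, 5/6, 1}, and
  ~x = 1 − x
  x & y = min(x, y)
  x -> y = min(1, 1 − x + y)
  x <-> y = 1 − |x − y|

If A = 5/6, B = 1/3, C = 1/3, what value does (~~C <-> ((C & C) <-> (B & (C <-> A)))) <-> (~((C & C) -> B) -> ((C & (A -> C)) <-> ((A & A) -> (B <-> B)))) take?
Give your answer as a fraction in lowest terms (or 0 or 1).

1/3

~C = ~1/3 = 2/3
~~C = ~2/3 = 1/3
C & C = 1/3 & 1/3 = 1/3
C <-> A = 1/3 <-> 5/6 = 1/2
B & (C <-> A) = 1/3 & 1/2 = 1/3
(C & C) <-> (B & (C <-> A)) = 1/3 <-> 1/3 = 1
~~C <-> ((C & C) <-> (B & (C <-> A))) = 1/3 <-> 1 = 1/3
C & C = 1/3 & 1/3 = 1/3
(C & C) -> B = 1/3 -> 1/3 = 1
~((C & C) -> B) = ~1 = 0
A -> C = 5/6 -> 1/3 = 1/2
C & (A -> C) = 1/3 & 1/2 = 1/3
A & A = 5/6 & 5/6 = 5/6
B <-> B = 1/3 <-> 1/3 = 1
(A & A) -> (B <-> B) = 5/6 -> 1 = 1
(C & (A -> C)) <-> ((A & A) -> (B <-> B)) = 1/3 <-> 1 = 1/3
~((C & C) -> B) -> ((C & (A -> C)) <-> ((A & A) -> (B <-> B))) = 0 -> 1/3 = 1
(~~C <-> ((C & C) <-> (B & (C <-> A)))) <-> (~((C & C) -> B) -> ((C & (A -> C)) <-> ((A & A) -> (B <-> B)))) = 1/3 <-> 1 = 1/3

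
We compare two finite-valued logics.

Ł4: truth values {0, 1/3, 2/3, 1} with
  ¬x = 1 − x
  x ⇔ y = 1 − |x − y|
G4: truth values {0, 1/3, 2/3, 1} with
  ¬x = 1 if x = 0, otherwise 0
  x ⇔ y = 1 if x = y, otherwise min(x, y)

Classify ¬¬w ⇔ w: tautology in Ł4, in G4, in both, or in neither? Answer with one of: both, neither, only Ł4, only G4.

only Ł4

In Ł4: every assignment gives 1 — tautology.
In G4: at w = 1/3 the value is 1/3 — not a tautology.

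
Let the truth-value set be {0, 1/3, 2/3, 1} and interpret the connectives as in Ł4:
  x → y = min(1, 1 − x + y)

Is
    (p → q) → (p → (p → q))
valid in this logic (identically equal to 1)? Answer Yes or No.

Yes

p = 0, q = 0 ↦ 1
p = 0, q = 1/3 ↦ 1
p = 0, q = 2/3 ↦ 1
p = 0, q = 1 ↦ 1
p = 1/3, q = 0 ↦ 1
p = 1/3, q = 1/3 ↦ 1
p = 1/3, q = 2/3 ↦ 1
p = 1/3, q = 1 ↦ 1
p = 2/3, q = 0 ↦ 1
p = 2/3, q = 1/3 ↦ 1
p = 2/3, q = 2/3 ↦ 1
p = 2/3, q = 1 ↦ 1
p = 1, q = 0 ↦ 1
p = 1, q = 1/3 ↦ 1
p = 1, q = 2/3 ↦ 1
p = 1, q = 1 ↦ 1
Every assignment gives a value ≥ 1.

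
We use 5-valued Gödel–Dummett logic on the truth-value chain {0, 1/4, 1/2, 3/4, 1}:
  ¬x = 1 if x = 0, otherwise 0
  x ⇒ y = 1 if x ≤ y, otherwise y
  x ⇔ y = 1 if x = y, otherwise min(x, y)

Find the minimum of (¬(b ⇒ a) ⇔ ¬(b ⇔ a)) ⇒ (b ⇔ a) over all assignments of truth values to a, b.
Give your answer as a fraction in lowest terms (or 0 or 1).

0

Take a = 0, b = 1/4:
b ⇒ a = 1/4 ⇒ 0 = 0
¬(b ⇒ a) = ¬0 = 1
b ⇔ a = 1/4 ⇔ 0 = 0
¬(b ⇔ a) = ¬0 = 1
¬(b ⇒ a) ⇔ ¬(b ⇔ a) = 1 ⇔ 1 = 1
b ⇔ a = 1/4 ⇔ 0 = 0
(¬(b ⇒ a) ⇔ ¬(b ⇔ a)) ⇒ (b ⇔ a) = 1 ⇒ 0 = 0
No assignment yields a value below 0, so this is the minimum.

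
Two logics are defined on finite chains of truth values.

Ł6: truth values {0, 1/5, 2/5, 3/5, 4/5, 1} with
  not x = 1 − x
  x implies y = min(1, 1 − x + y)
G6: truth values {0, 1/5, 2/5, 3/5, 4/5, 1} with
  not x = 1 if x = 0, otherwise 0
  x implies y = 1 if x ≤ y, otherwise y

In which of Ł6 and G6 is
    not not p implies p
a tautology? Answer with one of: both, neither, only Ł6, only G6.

only Ł6

In Ł6: every assignment gives 1 — tautology.
In G6: at p = 1/5 the value is 1/5 — not a tautology.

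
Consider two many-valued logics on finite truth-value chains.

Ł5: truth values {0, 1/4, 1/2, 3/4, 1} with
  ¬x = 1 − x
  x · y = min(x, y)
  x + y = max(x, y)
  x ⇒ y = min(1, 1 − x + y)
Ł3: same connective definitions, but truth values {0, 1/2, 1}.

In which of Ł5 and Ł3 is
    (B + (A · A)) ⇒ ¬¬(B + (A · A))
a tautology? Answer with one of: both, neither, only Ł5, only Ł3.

both

In Ł5: every assignment gives 1 — tautology.
In Ł3: every assignment gives 1 — tautology.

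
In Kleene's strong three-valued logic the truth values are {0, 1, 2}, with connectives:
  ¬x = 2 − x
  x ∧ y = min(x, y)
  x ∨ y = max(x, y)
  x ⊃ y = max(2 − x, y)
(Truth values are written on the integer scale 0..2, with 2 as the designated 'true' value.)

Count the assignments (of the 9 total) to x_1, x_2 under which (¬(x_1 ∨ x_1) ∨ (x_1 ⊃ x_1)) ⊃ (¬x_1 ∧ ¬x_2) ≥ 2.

x_1 = 0, x_2 = 0 ↦ 2  ≥
x_1 = 0, x_2 = 1 ↦ 1  <
x_1 = 0, x_2 = 2 ↦ 0  <
x_1 = 1, x_2 = 0 ↦ 1  <
x_1 = 1, x_2 = 1 ↦ 1  <
x_1 = 1, x_2 = 2 ↦ 1  <
x_1 = 2, x_2 = 0 ↦ 0  <
x_1 = 2, x_2 = 1 ↦ 0  <
x_1 = 2, x_2 = 2 ↦ 0  <
So 1 of the 9 assignments meets the threshold.

1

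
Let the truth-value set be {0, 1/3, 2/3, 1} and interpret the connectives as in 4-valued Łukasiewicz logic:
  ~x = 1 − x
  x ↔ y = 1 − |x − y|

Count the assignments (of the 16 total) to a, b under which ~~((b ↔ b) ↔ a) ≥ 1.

a = 0, b = 0 ↦ 0  <
a = 0, b = 1/3 ↦ 0  <
a = 0, b = 2/3 ↦ 0  <
a = 0, b = 1 ↦ 0  <
a = 1/3, b = 0 ↦ 1/3  <
a = 1/3, b = 1/3 ↦ 1/3  <
a = 1/3, b = 2/3 ↦ 1/3  <
a = 1/3, b = 1 ↦ 1/3  <
a = 2/3, b = 0 ↦ 2/3  <
a = 2/3, b = 1/3 ↦ 2/3  <
a = 2/3, b = 2/3 ↦ 2/3  <
a = 2/3, b = 1 ↦ 2/3  <
a = 1, b = 0 ↦ 1  ≥
a = 1, b = 1/3 ↦ 1  ≥
a = 1, b = 2/3 ↦ 1  ≥
a = 1, b = 1 ↦ 1  ≥
So 4 of the 16 assignments meet the threshold.

4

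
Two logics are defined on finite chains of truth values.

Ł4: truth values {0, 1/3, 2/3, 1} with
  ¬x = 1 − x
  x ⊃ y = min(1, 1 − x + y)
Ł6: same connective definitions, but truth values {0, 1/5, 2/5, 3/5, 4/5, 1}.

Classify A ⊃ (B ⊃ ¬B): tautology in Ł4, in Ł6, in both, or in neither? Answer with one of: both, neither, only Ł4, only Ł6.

neither

In Ł4: at A = 1/3, B = 1 the value is 2/3 — not a tautology.
In Ł6: at A = 1/5, B = 1 the value is 4/5 — not a tautology.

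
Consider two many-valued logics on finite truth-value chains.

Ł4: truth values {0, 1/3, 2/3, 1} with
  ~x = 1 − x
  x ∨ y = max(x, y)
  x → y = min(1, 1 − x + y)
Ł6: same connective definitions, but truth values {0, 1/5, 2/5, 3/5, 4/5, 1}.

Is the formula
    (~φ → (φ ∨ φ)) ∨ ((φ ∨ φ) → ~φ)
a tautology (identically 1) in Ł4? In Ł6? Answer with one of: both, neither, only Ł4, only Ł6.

both

In Ł4: every assignment gives 1 — tautology.
In Ł6: every assignment gives 1 — tautology.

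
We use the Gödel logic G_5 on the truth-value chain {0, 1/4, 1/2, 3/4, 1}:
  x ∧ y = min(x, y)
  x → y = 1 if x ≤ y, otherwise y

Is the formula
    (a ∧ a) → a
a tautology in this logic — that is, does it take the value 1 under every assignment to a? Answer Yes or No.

Yes

a = 0 ↦ 1
a = 1/4 ↦ 1
a = 1/2 ↦ 1
a = 3/4 ↦ 1
a = 1 ↦ 1
Every assignment gives a value ≥ 1.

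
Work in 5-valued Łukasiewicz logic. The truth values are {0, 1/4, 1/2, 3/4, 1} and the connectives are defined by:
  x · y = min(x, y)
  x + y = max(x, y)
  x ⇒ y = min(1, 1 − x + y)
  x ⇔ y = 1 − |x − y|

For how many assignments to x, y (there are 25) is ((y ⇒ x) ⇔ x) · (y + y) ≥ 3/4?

10

value 1: 5 assignments (counts)
value 3/4: 5 assignments (counts)
value 1/2: 5 assignments
value 1/4: 5 assignments
value 0: 5 assignments
So 10 of the 25 assignments meet the threshold.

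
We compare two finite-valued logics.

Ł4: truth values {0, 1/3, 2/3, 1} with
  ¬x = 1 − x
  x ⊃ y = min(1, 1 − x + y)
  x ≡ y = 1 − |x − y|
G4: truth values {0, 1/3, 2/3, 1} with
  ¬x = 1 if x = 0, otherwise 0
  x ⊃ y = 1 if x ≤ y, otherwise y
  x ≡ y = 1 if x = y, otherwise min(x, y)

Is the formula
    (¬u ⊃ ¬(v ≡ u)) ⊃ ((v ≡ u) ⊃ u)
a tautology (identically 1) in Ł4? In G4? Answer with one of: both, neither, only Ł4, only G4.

only Ł4

In Ł4: every assignment gives 1 — tautology.
In G4: at u = 1/3, v = 1/3 the value is 1/3 — not a tautology.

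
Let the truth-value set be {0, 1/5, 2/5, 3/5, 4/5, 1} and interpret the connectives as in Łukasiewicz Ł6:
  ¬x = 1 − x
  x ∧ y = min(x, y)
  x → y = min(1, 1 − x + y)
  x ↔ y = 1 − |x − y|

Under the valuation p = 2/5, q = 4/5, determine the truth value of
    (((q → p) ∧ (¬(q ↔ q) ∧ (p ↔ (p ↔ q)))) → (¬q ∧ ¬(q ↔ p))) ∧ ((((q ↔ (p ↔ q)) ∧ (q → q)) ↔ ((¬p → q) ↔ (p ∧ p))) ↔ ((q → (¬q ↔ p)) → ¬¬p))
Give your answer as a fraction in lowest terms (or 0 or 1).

4/5

q → p = 4/5 → 2/5 = 3/5
q ↔ q = 4/5 ↔ 4/5 = 1
¬(q ↔ q) = ¬1 = 0
p ↔ q = 2/5 ↔ 4/5 = 3/5
p ↔ (p ↔ q) = 2/5 ↔ 3/5 = 4/5
¬(q ↔ q) ∧ (p ↔ (p ↔ q)) = 0 ∧ 4/5 = 0
(q → p) ∧ (¬(q ↔ q) ∧ (p ↔ (p ↔ q))) = 3/5 ∧ 0 = 0
¬q = ¬4/5 = 1/5
q ↔ p = 4/5 ↔ 2/5 = 3/5
¬(q ↔ p) = ¬3/5 = 2/5
¬q ∧ ¬(q ↔ p) = 1/5 ∧ 2/5 = 1/5
((q → p) ∧ (¬(q ↔ q) ∧ (p ↔ (p ↔ q)))) → (¬q ∧ ¬(q ↔ p)) = 0 → 1/5 = 1
p ↔ q = 2/5 ↔ 4/5 = 3/5
q ↔ (p ↔ q) = 4/5 ↔ 3/5 = 4/5
q → q = 4/5 → 4/5 = 1
(q ↔ (p ↔ q)) ∧ (q → q) = 4/5 ∧ 1 = 4/5
¬p = ¬2/5 = 3/5
¬p → q = 3/5 → 4/5 = 1
p ∧ p = 2/5 ∧ 2/5 = 2/5
(¬p → q) ↔ (p ∧ p) = 1 ↔ 2/5 = 2/5
((q ↔ (p ↔ q)) ∧ (q → q)) ↔ ((¬p → q) ↔ (p ∧ p)) = 4/5 ↔ 2/5 = 3/5
¬q = ¬4/5 = 1/5
¬q ↔ p = 1/5 ↔ 2/5 = 4/5
q → (¬q ↔ p) = 4/5 → 4/5 = 1
¬p = ¬2/5 = 3/5
¬¬p = ¬3/5 = 2/5
(q → (¬q ↔ p)) → ¬¬p = 1 → 2/5 = 2/5
(((q ↔ (p ↔ q)) ∧ (q → q)) ↔ ((¬p → q) ↔ (p ∧ p))) ↔ ((q → (¬q ↔ p)) → ¬¬p) = 3/5 ↔ 2/5 = 4/5
(((q → p) ∧ (¬(q ↔ q) ∧ (p ↔ (p ↔ q)))) → (¬q ∧ ¬(q ↔ p))) ∧ ((((q ↔ (p ↔ q)) ∧ (q → q)) ↔ ((¬p → q) ↔ (p ∧ p))) ↔ ((q → (¬q ↔ p)) → ¬¬p)) = 1 ∧ 4/5 = 4/5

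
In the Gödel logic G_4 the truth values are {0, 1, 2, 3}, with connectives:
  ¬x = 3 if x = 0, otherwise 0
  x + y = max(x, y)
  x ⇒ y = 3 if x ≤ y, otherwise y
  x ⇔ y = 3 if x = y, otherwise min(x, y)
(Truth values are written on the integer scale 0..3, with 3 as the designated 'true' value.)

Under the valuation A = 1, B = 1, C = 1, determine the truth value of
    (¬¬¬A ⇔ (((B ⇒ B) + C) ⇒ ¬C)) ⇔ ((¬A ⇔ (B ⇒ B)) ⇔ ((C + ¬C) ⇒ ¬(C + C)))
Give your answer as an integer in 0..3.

3

¬A = ¬1 = 0
¬¬A = ¬0 = 3
¬¬¬A = ¬3 = 0
B ⇒ B = 1 ⇒ 1 = 3
(B ⇒ B) + C = 3 + 1 = 3
¬C = ¬1 = 0
((B ⇒ B) + C) ⇒ ¬C = 3 ⇒ 0 = 0
¬¬¬A ⇔ (((B ⇒ B) + C) ⇒ ¬C) = 0 ⇔ 0 = 3
¬A = ¬1 = 0
B ⇒ B = 1 ⇒ 1 = 3
¬A ⇔ (B ⇒ B) = 0 ⇔ 3 = 0
¬C = ¬1 = 0
C + ¬C = 1 + 0 = 1
C + C = 1 + 1 = 1
¬(C + C) = ¬1 = 0
(C + ¬C) ⇒ ¬(C + C) = 1 ⇒ 0 = 0
(¬A ⇔ (B ⇒ B)) ⇔ ((C + ¬C) ⇒ ¬(C + C)) = 0 ⇔ 0 = 3
(¬¬¬A ⇔ (((B ⇒ B) + C) ⇒ ¬C)) ⇔ ((¬A ⇔ (B ⇒ B)) ⇔ ((C + ¬C) ⇒ ¬(C + C))) = 3 ⇔ 3 = 3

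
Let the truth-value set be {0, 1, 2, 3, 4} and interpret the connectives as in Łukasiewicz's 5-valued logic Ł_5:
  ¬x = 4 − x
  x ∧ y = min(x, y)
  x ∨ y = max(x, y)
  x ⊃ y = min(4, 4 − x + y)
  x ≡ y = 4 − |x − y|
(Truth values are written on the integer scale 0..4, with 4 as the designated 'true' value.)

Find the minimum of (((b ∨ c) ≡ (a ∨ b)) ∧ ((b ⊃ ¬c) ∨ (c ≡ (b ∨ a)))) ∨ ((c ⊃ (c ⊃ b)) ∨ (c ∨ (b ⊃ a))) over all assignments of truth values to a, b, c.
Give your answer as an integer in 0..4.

3

Take a = 0, b = 1, c = 3:
b ∨ c = 1 ∨ 3 = 3
a ∨ b = 0 ∨ 1 = 1
(b ∨ c) ≡ (a ∨ b) = 3 ≡ 1 = 2
¬c = ¬3 = 1
b ⊃ ¬c = 1 ⊃ 1 = 4
b ∨ a = 1 ∨ 0 = 1
c ≡ (b ∨ a) = 3 ≡ 1 = 2
(b ⊃ ¬c) ∨ (c ≡ (b ∨ a)) = 4 ∨ 2 = 4
((b ∨ c) ≡ (a ∨ b)) ∧ ((b ⊃ ¬c) ∨ (c ≡ (b ∨ a))) = 2 ∧ 4 = 2
c ⊃ b = 3 ⊃ 1 = 2
c ⊃ (c ⊃ b) = 3 ⊃ 2 = 3
b ⊃ a = 1 ⊃ 0 = 3
c ∨ (b ⊃ a) = 3 ∨ 3 = 3
(c ⊃ (c ⊃ b)) ∨ (c ∨ (b ⊃ a)) = 3 ∨ 3 = 3
(((b ∨ c) ≡ (a ∨ b)) ∧ ((b ⊃ ¬c) ∨ (c ≡ (b ∨ a)))) ∨ ((c ⊃ (c ⊃ b)) ∨ (c ∨ (b ⊃ a))) = 2 ∨ 3 = 3
No assignment yields a value below 3, so this is the minimum.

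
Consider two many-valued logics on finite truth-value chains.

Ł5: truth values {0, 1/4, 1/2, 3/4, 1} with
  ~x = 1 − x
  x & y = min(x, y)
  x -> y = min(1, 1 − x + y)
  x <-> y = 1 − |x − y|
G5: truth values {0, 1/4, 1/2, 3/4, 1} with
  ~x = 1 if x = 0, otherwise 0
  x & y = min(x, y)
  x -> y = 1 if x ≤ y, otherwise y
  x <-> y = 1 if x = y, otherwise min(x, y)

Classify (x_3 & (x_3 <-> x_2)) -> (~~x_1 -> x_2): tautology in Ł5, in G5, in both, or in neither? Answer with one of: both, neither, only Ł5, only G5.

In Ł5: at x_1 = 3/4, x_2 = 0, x_3 = 1/2 the value is 3/4 — not a tautology.
In G5: every assignment gives 1 — tautology.

only G5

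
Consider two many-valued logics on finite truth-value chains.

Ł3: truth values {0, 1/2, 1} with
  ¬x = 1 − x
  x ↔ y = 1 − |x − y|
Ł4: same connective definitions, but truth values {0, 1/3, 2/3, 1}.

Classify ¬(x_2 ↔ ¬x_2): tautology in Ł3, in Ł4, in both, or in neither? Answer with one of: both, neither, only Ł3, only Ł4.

In Ł3: at x_2 = 1/2 the value is 0 — not a tautology.
In Ł4: at x_2 = 1/3 the value is 1/3 — not a tautology.

neither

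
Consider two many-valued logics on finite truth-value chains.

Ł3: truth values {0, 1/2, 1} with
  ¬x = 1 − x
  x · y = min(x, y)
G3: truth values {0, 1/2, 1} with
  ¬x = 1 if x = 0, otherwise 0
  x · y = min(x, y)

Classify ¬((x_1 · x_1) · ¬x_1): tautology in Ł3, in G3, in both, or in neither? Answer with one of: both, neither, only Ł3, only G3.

In Ł3: at x_1 = 1/2 the value is 1/2 — not a tautology.
In G3: every assignment gives 1 — tautology.

only G3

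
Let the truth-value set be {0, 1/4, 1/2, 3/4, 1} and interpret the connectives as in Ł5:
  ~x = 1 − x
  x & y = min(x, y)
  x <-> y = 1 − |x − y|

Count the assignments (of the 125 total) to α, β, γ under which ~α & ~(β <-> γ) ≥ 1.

2

value 1: 2 assignments (counts)
value 3/4: 10 assignments
value 1/2: 24 assignments
value 1/4: 44 assignments
value 0: 45 assignments
So 2 of the 125 assignments meet the threshold.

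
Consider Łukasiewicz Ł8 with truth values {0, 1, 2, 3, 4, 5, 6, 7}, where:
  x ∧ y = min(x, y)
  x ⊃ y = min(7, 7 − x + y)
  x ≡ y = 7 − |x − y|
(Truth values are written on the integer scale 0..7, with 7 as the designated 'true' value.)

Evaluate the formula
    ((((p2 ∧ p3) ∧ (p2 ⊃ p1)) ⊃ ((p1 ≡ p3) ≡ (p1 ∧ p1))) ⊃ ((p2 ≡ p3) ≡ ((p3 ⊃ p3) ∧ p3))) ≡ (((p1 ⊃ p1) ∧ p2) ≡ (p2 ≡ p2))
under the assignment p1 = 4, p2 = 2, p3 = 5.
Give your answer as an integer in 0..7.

p2 ∧ p3 = 2 ∧ 5 = 2
p2 ⊃ p1 = 2 ⊃ 4 = 7
(p2 ∧ p3) ∧ (p2 ⊃ p1) = 2 ∧ 7 = 2
p1 ≡ p3 = 4 ≡ 5 = 6
p1 ∧ p1 = 4 ∧ 4 = 4
(p1 ≡ p3) ≡ (p1 ∧ p1) = 6 ≡ 4 = 5
((p2 ∧ p3) ∧ (p2 ⊃ p1)) ⊃ ((p1 ≡ p3) ≡ (p1 ∧ p1)) = 2 ⊃ 5 = 7
p2 ≡ p3 = 2 ≡ 5 = 4
p3 ⊃ p3 = 5 ⊃ 5 = 7
(p3 ⊃ p3) ∧ p3 = 7 ∧ 5 = 5
(p2 ≡ p3) ≡ ((p3 ⊃ p3) ∧ p3) = 4 ≡ 5 = 6
(((p2 ∧ p3) ∧ (p2 ⊃ p1)) ⊃ ((p1 ≡ p3) ≡ (p1 ∧ p1))) ⊃ ((p2 ≡ p3) ≡ ((p3 ⊃ p3) ∧ p3)) = 7 ⊃ 6 = 6
p1 ⊃ p1 = 4 ⊃ 4 = 7
(p1 ⊃ p1) ∧ p2 = 7 ∧ 2 = 2
p2 ≡ p2 = 2 ≡ 2 = 7
((p1 ⊃ p1) ∧ p2) ≡ (p2 ≡ p2) = 2 ≡ 7 = 2
((((p2 ∧ p3) ∧ (p2 ⊃ p1)) ⊃ ((p1 ≡ p3) ≡ (p1 ∧ p1))) ⊃ ((p2 ≡ p3) ≡ ((p3 ⊃ p3) ∧ p3))) ≡ (((p1 ⊃ p1) ∧ p2) ≡ (p2 ≡ p2)) = 6 ≡ 2 = 3

3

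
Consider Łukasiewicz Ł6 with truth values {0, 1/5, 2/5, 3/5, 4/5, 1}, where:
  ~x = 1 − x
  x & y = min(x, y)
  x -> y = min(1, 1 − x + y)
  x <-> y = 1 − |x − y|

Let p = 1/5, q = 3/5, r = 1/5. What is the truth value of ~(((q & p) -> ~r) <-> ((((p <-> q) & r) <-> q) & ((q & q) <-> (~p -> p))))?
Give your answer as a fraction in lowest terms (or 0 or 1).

q & p = 3/5 & 1/5 = 1/5
~r = ~1/5 = 4/5
(q & p) -> ~r = 1/5 -> 4/5 = 1
p <-> q = 1/5 <-> 3/5 = 3/5
(p <-> q) & r = 3/5 & 1/5 = 1/5
((p <-> q) & r) <-> q = 1/5 <-> 3/5 = 3/5
q & q = 3/5 & 3/5 = 3/5
~p = ~1/5 = 4/5
~p -> p = 4/5 -> 1/5 = 2/5
(q & q) <-> (~p -> p) = 3/5 <-> 2/5 = 4/5
(((p <-> q) & r) <-> q) & ((q & q) <-> (~p -> p)) = 3/5 & 4/5 = 3/5
((q & p) -> ~r) <-> ((((p <-> q) & r) <-> q) & ((q & q) <-> (~p -> p))) = 1 <-> 3/5 = 3/5
~(((q & p) -> ~r) <-> ((((p <-> q) & r) <-> q) & ((q & q) <-> (~p -> p)))) = ~3/5 = 2/5

2/5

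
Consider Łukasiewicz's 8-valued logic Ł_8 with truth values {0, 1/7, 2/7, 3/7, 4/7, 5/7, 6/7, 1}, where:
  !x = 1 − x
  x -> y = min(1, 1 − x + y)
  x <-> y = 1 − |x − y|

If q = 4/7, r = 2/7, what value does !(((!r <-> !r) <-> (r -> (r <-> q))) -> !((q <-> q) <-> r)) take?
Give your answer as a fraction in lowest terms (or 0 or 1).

!r = !2/7 = 5/7
!r = !2/7 = 5/7
!r <-> !r = 5/7 <-> 5/7 = 1
r <-> q = 2/7 <-> 4/7 = 5/7
r -> (r <-> q) = 2/7 -> 5/7 = 1
(!r <-> !r) <-> (r -> (r <-> q)) = 1 <-> 1 = 1
q <-> q = 4/7 <-> 4/7 = 1
(q <-> q) <-> r = 1 <-> 2/7 = 2/7
!((q <-> q) <-> r) = !2/7 = 5/7
((!r <-> !r) <-> (r -> (r <-> q))) -> !((q <-> q) <-> r) = 1 -> 5/7 = 5/7
!(((!r <-> !r) <-> (r -> (r <-> q))) -> !((q <-> q) <-> r)) = !5/7 = 2/7

2/7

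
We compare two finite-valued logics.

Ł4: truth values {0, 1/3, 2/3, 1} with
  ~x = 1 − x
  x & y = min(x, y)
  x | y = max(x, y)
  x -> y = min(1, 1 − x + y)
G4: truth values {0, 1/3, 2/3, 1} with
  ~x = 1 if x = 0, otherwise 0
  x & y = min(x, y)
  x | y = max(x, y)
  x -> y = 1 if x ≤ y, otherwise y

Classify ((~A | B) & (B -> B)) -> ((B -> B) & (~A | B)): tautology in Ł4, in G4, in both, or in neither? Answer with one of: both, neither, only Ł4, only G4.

In Ł4: every assignment gives 1 — tautology.
In G4: every assignment gives 1 — tautology.

both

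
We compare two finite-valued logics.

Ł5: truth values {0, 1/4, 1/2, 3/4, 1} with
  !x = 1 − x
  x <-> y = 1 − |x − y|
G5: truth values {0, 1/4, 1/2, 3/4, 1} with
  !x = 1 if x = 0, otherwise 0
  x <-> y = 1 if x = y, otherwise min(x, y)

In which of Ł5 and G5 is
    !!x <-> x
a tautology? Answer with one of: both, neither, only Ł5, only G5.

only Ł5

In Ł5: every assignment gives 1 — tautology.
In G5: at x = 1/4 the value is 1/4 — not a tautology.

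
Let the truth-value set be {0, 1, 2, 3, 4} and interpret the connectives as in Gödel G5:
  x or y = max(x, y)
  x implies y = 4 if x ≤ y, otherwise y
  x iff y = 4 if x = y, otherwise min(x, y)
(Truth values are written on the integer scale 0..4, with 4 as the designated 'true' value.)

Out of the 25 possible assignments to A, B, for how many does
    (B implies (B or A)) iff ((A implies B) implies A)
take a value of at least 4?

11

value 4: 11 assignments (counts)
value 3: 2 assignments
value 2: 3 assignments
value 1: 4 assignments
value 0: 5 assignments
So 11 of the 25 assignments meet the threshold.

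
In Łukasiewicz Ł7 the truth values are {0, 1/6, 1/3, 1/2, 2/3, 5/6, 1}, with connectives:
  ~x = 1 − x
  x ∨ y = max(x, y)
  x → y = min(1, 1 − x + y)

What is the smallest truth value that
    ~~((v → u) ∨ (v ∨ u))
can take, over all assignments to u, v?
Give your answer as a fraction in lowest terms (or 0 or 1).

Take u = 0, v = 1/2:
v → u = 1/2 → 0 = 1/2
v ∨ u = 1/2 ∨ 0 = 1/2
(v → u) ∨ (v ∨ u) = 1/2 ∨ 1/2 = 1/2
~((v → u) ∨ (v ∨ u)) = ~1/2 = 1/2
~~((v → u) ∨ (v ∨ u)) = ~1/2 = 1/2
No assignment yields a value below 1/2, so this is the minimum.

1/2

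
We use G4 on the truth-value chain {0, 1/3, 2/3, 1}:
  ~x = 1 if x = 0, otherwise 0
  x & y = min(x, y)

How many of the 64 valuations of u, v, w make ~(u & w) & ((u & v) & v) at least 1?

value 1: 1 assignment (counts)
value 2/3: 3 assignments
value 1/3: 5 assignments
value 0: 55 assignments
So 1 of the 64 assignments meets the threshold.

1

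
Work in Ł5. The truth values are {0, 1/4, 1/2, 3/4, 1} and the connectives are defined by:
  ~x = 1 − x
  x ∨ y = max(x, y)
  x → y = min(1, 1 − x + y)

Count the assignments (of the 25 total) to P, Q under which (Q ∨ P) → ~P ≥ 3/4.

value 1: 12 assignments (counts)
value 3/4: 2 assignments (counts)
value 1/2: 5 assignments
value 1/4: 1 assignment
value 0: 5 assignments
So 14 of the 25 assignments meet the threshold.

14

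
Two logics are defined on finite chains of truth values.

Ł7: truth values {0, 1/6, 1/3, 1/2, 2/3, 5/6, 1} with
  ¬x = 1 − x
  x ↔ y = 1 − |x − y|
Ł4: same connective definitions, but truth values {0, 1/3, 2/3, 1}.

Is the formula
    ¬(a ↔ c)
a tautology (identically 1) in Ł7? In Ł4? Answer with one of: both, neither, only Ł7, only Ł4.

In Ł7: at a = 0, c = 0 the value is 0 — not a tautology.
In Ł4: at a = 0, c = 0 the value is 0 — not a tautology.

neither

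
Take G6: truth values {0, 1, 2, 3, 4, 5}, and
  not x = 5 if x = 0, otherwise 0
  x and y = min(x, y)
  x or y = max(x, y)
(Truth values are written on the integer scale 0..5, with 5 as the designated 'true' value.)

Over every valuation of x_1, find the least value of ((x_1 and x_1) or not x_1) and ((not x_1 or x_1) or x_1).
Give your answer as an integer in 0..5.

1

Take x_1 = 1:
x_1 and x_1 = 1 and 1 = 1
not x_1 = not 1 = 0
(x_1 and x_1) or not x_1 = 1 or 0 = 1
not x_1 = not 1 = 0
not x_1 or x_1 = 0 or 1 = 1
(not x_1 or x_1) or x_1 = 1 or 1 = 1
((x_1 and x_1) or not x_1) and ((not x_1 or x_1) or x_1) = 1 and 1 = 1
No assignment yields a value below 1, so this is the minimum.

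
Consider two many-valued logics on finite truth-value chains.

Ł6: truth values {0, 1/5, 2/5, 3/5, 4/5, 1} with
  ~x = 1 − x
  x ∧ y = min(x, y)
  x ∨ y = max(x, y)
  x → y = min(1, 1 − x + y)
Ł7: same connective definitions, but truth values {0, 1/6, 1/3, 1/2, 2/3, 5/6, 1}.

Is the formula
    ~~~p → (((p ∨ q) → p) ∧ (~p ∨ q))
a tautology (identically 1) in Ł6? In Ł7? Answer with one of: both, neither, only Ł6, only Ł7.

neither

In Ł6: at p = 0, q = 1/5 the value is 4/5 — not a tautology.
In Ł7: at p = 0, q = 1/6 the value is 5/6 — not a tautology.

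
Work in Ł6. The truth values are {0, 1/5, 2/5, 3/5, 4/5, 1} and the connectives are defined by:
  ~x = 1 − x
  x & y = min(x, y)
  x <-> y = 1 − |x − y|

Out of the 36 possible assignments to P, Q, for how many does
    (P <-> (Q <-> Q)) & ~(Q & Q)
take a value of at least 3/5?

9

value 1: 1 assignment (counts)
value 4/5: 3 assignments (counts)
value 3/5: 5 assignments (counts)
value 2/5: 7 assignments
value 1/5: 9 assignments
value 0: 11 assignments
So 9 of the 36 assignments meet the threshold.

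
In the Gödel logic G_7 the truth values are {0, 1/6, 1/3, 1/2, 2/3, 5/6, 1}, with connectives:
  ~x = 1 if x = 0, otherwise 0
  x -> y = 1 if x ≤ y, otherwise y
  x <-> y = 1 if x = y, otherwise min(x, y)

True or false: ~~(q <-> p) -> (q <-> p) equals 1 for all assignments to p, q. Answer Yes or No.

No

Counterexample: take p = 1/6, q = 1/3.
q <-> p = 1/3 <-> 1/6 = 1/6
~(q <-> p) = ~1/6 = 0
~~(q <-> p) = ~0 = 1
~~(q <-> p) -> (q <-> p) = 1 -> 1/6 = 1/6
This gives 1/6 ≠ 1.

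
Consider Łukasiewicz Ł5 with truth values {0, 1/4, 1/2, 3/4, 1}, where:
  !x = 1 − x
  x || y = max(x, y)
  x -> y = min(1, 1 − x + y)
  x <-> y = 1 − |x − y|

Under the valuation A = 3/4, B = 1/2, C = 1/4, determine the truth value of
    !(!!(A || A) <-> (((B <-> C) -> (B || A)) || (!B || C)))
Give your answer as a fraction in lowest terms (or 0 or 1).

A || A = 3/4 || 3/4 = 3/4
!(A || A) = !3/4 = 1/4
!!(A || A) = !1/4 = 3/4
B <-> C = 1/2 <-> 1/4 = 3/4
B || A = 1/2 || 3/4 = 3/4
(B <-> C) -> (B || A) = 3/4 -> 3/4 = 1
!B = !1/2 = 1/2
!B || C = 1/2 || 1/4 = 1/2
((B <-> C) -> (B || A)) || (!B || C) = 1 || 1/2 = 1
!!(A || A) <-> (((B <-> C) -> (B || A)) || (!B || C)) = 3/4 <-> 1 = 3/4
!(!!(A || A) <-> (((B <-> C) -> (B || A)) || (!B || C))) = !3/4 = 1/4

1/4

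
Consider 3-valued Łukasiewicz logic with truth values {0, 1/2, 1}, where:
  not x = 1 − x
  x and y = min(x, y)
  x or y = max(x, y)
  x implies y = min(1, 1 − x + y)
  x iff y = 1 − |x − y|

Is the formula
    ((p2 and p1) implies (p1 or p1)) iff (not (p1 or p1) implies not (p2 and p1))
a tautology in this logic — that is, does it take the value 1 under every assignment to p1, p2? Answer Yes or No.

Yes

p1 = 0, p2 = 0 ↦ 1
p1 = 0, p2 = 1/2 ↦ 1
p1 = 0, p2 = 1 ↦ 1
p1 = 1/2, p2 = 0 ↦ 1
p1 = 1/2, p2 = 1/2 ↦ 1
p1 = 1/2, p2 = 1 ↦ 1
p1 = 1, p2 = 0 ↦ 1
p1 = 1, p2 = 1/2 ↦ 1
p1 = 1, p2 = 1 ↦ 1
Every assignment gives a value ≥ 1.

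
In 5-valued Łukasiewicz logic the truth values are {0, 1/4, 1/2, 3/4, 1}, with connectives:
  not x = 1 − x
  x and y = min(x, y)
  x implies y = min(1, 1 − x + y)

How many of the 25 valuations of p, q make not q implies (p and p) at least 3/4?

value 1: 15 assignments (counts)
value 3/4: 4 assignments (counts)
value 1/2: 3 assignments
value 1/4: 2 assignments
value 0: 1 assignment
So 19 of the 25 assignments meet the threshold.

19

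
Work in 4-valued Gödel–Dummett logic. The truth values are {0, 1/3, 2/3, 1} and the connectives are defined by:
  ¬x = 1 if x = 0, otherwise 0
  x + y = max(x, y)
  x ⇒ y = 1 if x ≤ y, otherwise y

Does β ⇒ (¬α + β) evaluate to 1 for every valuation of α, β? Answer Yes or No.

α = 0, β = 0 ↦ 1
α = 0, β = 1/3 ↦ 1
α = 0, β = 2/3 ↦ 1
α = 0, β = 1 ↦ 1
α = 1/3, β = 0 ↦ 1
α = 1/3, β = 1/3 ↦ 1
α = 1/3, β = 2/3 ↦ 1
α = 1/3, β = 1 ↦ 1
α = 2/3, β = 0 ↦ 1
α = 2/3, β = 1/3 ↦ 1
α = 2/3, β = 2/3 ↦ 1
α = 2/3, β = 1 ↦ 1
α = 1, β = 0 ↦ 1
α = 1, β = 1/3 ↦ 1
α = 1, β = 2/3 ↦ 1
α = 1, β = 1 ↦ 1
Every assignment gives a value ≥ 1.

Yes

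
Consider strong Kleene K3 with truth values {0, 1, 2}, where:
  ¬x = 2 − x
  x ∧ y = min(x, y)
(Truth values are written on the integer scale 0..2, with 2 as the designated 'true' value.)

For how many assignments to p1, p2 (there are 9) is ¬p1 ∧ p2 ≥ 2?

p1 = 0, p2 = 0 ↦ 0  <
p1 = 0, p2 = 1 ↦ 1  <
p1 = 0, p2 = 2 ↦ 2  ≥
p1 = 1, p2 = 0 ↦ 0  <
p1 = 1, p2 = 1 ↦ 1  <
p1 = 1, p2 = 2 ↦ 1  <
p1 = 2, p2 = 0 ↦ 0  <
p1 = 2, p2 = 1 ↦ 0  <
p1 = 2, p2 = 2 ↦ 0  <
So 1 of the 9 assignments meets the threshold.

1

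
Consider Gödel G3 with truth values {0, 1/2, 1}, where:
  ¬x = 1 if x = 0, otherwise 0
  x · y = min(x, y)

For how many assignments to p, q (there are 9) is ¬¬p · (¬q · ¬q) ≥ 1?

2

p = 0, q = 0 ↦ 0  <
p = 0, q = 1/2 ↦ 0  <
p = 0, q = 1 ↦ 0  <
p = 1/2, q = 0 ↦ 1  ≥
p = 1/2, q = 1/2 ↦ 0  <
p = 1/2, q = 1 ↦ 0  <
p = 1, q = 0 ↦ 1  ≥
p = 1, q = 1/2 ↦ 0  <
p = 1, q = 1 ↦ 0  <
So 2 of the 9 assignments meet the threshold.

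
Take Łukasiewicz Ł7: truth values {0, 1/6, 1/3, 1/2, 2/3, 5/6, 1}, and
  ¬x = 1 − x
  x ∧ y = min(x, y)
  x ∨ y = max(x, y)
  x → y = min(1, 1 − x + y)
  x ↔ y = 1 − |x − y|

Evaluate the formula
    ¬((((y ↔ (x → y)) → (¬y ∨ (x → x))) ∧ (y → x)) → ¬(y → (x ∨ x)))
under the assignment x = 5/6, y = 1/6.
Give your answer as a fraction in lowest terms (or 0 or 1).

x → y = 5/6 → 1/6 = 1/3
y ↔ (x → y) = 1/6 ↔ 1/3 = 5/6
¬y = ¬1/6 = 5/6
x → x = 5/6 → 5/6 = 1
¬y ∨ (x → x) = 5/6 ∨ 1 = 1
(y ↔ (x → y)) → (¬y ∨ (x → x)) = 5/6 → 1 = 1
y → x = 1/6 → 5/6 = 1
((y ↔ (x → y)) → (¬y ∨ (x → x))) ∧ (y → x) = 1 ∧ 1 = 1
x ∨ x = 5/6 ∨ 5/6 = 5/6
y → (x ∨ x) = 1/6 → 5/6 = 1
¬(y → (x ∨ x)) = ¬1 = 0
(((y ↔ (x → y)) → (¬y ∨ (x → x))) ∧ (y → x)) → ¬(y → (x ∨ x)) = 1 → 0 = 0
¬((((y ↔ (x → y)) → (¬y ∨ (x → x))) ∧ (y → x)) → ¬(y → (x ∨ x))) = ¬0 = 1

1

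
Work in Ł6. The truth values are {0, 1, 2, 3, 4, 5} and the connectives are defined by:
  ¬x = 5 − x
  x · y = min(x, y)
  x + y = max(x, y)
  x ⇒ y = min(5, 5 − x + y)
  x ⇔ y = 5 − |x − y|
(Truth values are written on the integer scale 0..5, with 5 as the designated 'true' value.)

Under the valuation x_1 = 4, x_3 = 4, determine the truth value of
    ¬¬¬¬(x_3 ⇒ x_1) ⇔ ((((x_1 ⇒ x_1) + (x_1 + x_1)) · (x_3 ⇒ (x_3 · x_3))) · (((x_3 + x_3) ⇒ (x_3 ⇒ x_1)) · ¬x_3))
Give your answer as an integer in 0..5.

1

x_3 ⇒ x_1 = 4 ⇒ 4 = 5
¬(x_3 ⇒ x_1) = ¬5 = 0
¬¬(x_3 ⇒ x_1) = ¬0 = 5
¬¬¬(x_3 ⇒ x_1) = ¬5 = 0
¬¬¬¬(x_3 ⇒ x_1) = ¬0 = 5
x_1 ⇒ x_1 = 4 ⇒ 4 = 5
x_1 + x_1 = 4 + 4 = 4
(x_1 ⇒ x_1) + (x_1 + x_1) = 5 + 4 = 5
x_3 · x_3 = 4 · 4 = 4
x_3 ⇒ (x_3 · x_3) = 4 ⇒ 4 = 5
((x_1 ⇒ x_1) + (x_1 + x_1)) · (x_3 ⇒ (x_3 · x_3)) = 5 · 5 = 5
x_3 + x_3 = 4 + 4 = 4
x_3 ⇒ x_1 = 4 ⇒ 4 = 5
(x_3 + x_3) ⇒ (x_3 ⇒ x_1) = 4 ⇒ 5 = 5
¬x_3 = ¬4 = 1
((x_3 + x_3) ⇒ (x_3 ⇒ x_1)) · ¬x_3 = 5 · 1 = 1
(((x_1 ⇒ x_1) + (x_1 + x_1)) · (x_3 ⇒ (x_3 · x_3))) · (((x_3 + x_3) ⇒ (x_3 ⇒ x_1)) · ¬x_3) = 5 · 1 = 1
¬¬¬¬(x_3 ⇒ x_1) ⇔ ((((x_1 ⇒ x_1) + (x_1 + x_1)) · (x_3 ⇒ (x_3 · x_3))) · (((x_3 + x_3) ⇒ (x_3 ⇒ x_1)) · ¬x_3)) = 5 ⇔ 1 = 1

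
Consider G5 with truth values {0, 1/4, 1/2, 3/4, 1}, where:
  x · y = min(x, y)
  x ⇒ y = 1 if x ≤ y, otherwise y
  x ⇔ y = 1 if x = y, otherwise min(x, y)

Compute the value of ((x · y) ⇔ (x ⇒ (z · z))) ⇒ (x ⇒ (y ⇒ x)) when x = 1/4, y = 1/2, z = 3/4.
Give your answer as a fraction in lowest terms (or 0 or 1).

x · y = 1/4 · 1/2 = 1/4
z · z = 3/4 · 3/4 = 3/4
x ⇒ (z · z) = 1/4 ⇒ 3/4 = 1
(x · y) ⇔ (x ⇒ (z · z)) = 1/4 ⇔ 1 = 1/4
y ⇒ x = 1/2 ⇒ 1/4 = 1/4
x ⇒ (y ⇒ x) = 1/4 ⇒ 1/4 = 1
((x · y) ⇔ (x ⇒ (z · z))) ⇒ (x ⇒ (y ⇒ x)) = 1/4 ⇒ 1 = 1

1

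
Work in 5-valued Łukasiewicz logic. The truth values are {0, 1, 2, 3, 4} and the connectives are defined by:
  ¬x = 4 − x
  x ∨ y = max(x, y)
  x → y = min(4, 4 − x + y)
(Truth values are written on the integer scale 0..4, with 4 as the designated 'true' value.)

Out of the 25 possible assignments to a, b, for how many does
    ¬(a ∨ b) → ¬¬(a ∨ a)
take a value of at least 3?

20

value 4: 18 assignments (counts)
value 3: 2 assignments (counts)
value 2: 3 assignments
value 1: 1 assignment
value 0: 1 assignment
So 20 of the 25 assignments meet the threshold.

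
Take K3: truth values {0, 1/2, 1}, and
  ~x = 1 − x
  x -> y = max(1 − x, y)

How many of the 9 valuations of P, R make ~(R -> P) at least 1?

P = 0, R = 0 ↦ 0  <
P = 0, R = 1/2 ↦ 1/2  <
P = 0, R = 1 ↦ 1  ≥
P = 1/2, R = 0 ↦ 0  <
P = 1/2, R = 1/2 ↦ 1/2  <
P = 1/2, R = 1 ↦ 1/2  <
P = 1, R = 0 ↦ 0  <
P = 1, R = 1/2 ↦ 0  <
P = 1, R = 1 ↦ 0  <
So 1 of the 9 assignments meets the threshold.

1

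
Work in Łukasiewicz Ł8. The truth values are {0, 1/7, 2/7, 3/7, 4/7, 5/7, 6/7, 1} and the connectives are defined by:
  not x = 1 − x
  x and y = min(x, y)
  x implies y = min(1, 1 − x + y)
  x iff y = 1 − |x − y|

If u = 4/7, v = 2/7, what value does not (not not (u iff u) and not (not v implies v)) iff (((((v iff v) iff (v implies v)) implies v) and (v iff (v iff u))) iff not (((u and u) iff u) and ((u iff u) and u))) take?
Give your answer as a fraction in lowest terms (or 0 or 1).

u iff u = 4/7 iff 4/7 = 1
not (u iff u) = not 1 = 0
not not (u iff u) = not 0 = 1
not v = not 2/7 = 5/7
not v implies v = 5/7 implies 2/7 = 4/7
not (not v implies v) = not 4/7 = 3/7
not not (u iff u) and not (not v implies v) = 1 and 3/7 = 3/7
not (not not (u iff u) and not (not v implies v)) = not 3/7 = 4/7
v iff v = 2/7 iff 2/7 = 1
v implies v = 2/7 implies 2/7 = 1
(v iff v) iff (v implies v) = 1 iff 1 = 1
((v iff v) iff (v implies v)) implies v = 1 implies 2/7 = 2/7
v iff u = 2/7 iff 4/7 = 5/7
v iff (v iff u) = 2/7 iff 5/7 = 4/7
(((v iff v) iff (v implies v)) implies v) and (v iff (v iff u)) = 2/7 and 4/7 = 2/7
u and u = 4/7 and 4/7 = 4/7
(u and u) iff u = 4/7 iff 4/7 = 1
u iff u = 4/7 iff 4/7 = 1
(u iff u) and u = 1 and 4/7 = 4/7
((u and u) iff u) and ((u iff u) and u) = 1 and 4/7 = 4/7
not (((u and u) iff u) and ((u iff u) and u)) = not 4/7 = 3/7
((((v iff v) iff (v implies v)) implies v) and (v iff (v iff u))) iff not (((u and u) iff u) and ((u iff u) and u)) = 2/7 iff 3/7 = 6/7
not (not not (u iff u) and not (not v implies v)) iff (((((v iff v) iff (v implies v)) implies v) and (v iff (v iff u))) iff not (((u and u) iff u) and ((u iff u) and u))) = 4/7 iff 6/7 = 5/7

5/7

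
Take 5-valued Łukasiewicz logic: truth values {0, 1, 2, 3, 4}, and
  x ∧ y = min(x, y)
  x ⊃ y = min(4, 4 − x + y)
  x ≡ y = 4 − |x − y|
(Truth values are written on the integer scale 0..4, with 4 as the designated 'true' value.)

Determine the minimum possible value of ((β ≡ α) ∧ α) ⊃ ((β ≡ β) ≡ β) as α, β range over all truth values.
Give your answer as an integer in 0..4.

2

Take α = 2, β = 0:
β ≡ α = 0 ≡ 2 = 2
(β ≡ α) ∧ α = 2 ∧ 2 = 2
β ≡ β = 0 ≡ 0 = 4
(β ≡ β) ≡ β = 4 ≡ 0 = 0
((β ≡ α) ∧ α) ⊃ ((β ≡ β) ≡ β) = 2 ⊃ 0 = 2
No assignment yields a value below 2, so this is the minimum.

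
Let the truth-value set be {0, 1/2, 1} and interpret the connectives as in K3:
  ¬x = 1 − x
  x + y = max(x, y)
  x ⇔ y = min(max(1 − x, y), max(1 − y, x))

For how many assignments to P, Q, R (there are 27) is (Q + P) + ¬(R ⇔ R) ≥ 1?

15

value 1: 15 assignments (counts)
value 1/2: 10 assignments
value 0: 2 assignments
So 15 of the 27 assignments meet the threshold.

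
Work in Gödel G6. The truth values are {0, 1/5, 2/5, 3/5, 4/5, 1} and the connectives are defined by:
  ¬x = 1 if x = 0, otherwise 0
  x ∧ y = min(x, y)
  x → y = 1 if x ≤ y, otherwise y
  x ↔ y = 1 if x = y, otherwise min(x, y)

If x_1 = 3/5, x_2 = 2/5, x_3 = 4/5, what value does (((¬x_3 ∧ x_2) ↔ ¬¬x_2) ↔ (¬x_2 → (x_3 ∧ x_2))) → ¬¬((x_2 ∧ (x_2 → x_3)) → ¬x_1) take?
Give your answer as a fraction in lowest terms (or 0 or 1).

1

¬x_3 = ¬4/5 = 0
¬x_3 ∧ x_2 = 0 ∧ 2/5 = 0
¬x_2 = ¬2/5 = 0
¬¬x_2 = ¬0 = 1
(¬x_3 ∧ x_2) ↔ ¬¬x_2 = 0 ↔ 1 = 0
¬x_2 = ¬2/5 = 0
x_3 ∧ x_2 = 4/5 ∧ 2/5 = 2/5
¬x_2 → (x_3 ∧ x_2) = 0 → 2/5 = 1
((¬x_3 ∧ x_2) ↔ ¬¬x_2) ↔ (¬x_2 → (x_3 ∧ x_2)) = 0 ↔ 1 = 0
x_2 → x_3 = 2/5 → 4/5 = 1
x_2 ∧ (x_2 → x_3) = 2/5 ∧ 1 = 2/5
¬x_1 = ¬3/5 = 0
(x_2 ∧ (x_2 → x_3)) → ¬x_1 = 2/5 → 0 = 0
¬((x_2 ∧ (x_2 → x_3)) → ¬x_1) = ¬0 = 1
¬¬((x_2 ∧ (x_2 → x_3)) → ¬x_1) = ¬1 = 0
(((¬x_3 ∧ x_2) ↔ ¬¬x_2) ↔ (¬x_2 → (x_3 ∧ x_2))) → ¬¬((x_2 ∧ (x_2 → x_3)) → ¬x_1) = 0 → 0 = 1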